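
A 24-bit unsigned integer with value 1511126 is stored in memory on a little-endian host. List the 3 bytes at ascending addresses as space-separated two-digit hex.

D6 0E 17

1511126 in hexadecimal, padded to 24 bits, is 0x170ED6.
Split into bytes (most-significant first): 17 0E D6.
Little-endian: lowest address holds the least-significant byte.
So at ascending addresses the bytes are D6 0E 17.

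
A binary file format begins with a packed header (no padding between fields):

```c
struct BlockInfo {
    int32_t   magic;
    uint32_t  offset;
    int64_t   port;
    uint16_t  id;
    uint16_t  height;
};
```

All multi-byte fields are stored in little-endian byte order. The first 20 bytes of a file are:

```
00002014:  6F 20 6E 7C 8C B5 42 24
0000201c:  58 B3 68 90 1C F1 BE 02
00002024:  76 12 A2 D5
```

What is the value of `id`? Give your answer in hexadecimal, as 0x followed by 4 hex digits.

`id` follows `magic` (4 B), `offset` (4 B), `port` (8 B), so it starts at offset 4 + 4 + 8 = 16 and occupies 2 bytes.
Bytes at offsets 16..17: 76 12.
Little-endian stores the least-significant byte at the lowest address.
Reassemble most-significant byte first: 12 76 → 0x1276.

0x1276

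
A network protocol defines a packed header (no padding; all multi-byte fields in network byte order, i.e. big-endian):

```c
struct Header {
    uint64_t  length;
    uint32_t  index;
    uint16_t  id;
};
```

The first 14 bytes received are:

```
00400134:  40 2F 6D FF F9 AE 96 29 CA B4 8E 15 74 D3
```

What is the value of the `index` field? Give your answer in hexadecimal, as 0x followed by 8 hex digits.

`index` follows `length` (8 bytes), so it starts at byte offset 8 and occupies 4 bytes.
Bytes at offsets 8..11: CA B4 8E 15.
Big-endian stores the most-significant byte at the lowest address.
The bytes are already most-significant first: 0xCAB48E15.

0xCAB48E15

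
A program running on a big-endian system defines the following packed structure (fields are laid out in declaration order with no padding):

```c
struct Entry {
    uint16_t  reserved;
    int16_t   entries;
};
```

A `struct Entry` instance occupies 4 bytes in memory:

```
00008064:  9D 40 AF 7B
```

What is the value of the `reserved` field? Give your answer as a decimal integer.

40256

`reserved` is the first field, at byte offset 0, occupying 2 bytes.
Bytes at offsets 0..1: 9D 40.
Big-endian stores the most-significant byte at the lowest address.
The bytes are already most-significant first: 0x9D40.
0x9D40 = 40256.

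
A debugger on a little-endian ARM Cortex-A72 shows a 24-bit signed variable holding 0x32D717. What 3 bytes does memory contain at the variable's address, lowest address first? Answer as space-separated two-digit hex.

Split into bytes (most-significant first): 32 D7 17.
Little-endian: lowest address holds the least-significant byte.
So at ascending addresses the bytes are 17 D7 32.

17 D7 32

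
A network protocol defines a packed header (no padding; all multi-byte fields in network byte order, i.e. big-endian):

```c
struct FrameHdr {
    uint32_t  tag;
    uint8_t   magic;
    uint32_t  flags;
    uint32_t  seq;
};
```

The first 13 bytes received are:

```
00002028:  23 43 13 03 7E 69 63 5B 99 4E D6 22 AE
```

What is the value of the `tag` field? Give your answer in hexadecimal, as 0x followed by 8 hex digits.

`tag` is the first field, at byte offset 0, occupying 4 bytes.
Bytes at offsets 0..3: 23 43 13 03.
Big-endian stores the most-significant byte at the lowest address.
The bytes are already most-significant first: 0x23431303.

0x23431303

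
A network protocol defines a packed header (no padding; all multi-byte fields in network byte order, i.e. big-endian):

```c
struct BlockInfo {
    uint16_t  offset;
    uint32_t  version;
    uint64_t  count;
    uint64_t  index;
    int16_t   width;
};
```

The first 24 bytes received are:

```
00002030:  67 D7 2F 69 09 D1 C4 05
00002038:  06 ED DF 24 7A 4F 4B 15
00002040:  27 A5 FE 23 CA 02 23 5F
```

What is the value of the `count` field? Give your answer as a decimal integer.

14124703425038154319

`count` follows `offset` (2 B), `version` (4 B), so it starts at offset 2 + 4 = 6 and occupies 8 bytes.
Bytes at offsets 6..13: C4 05 06 ED DF 24 7A 4F.
Big-endian stores the most-significant byte at the lowest address.
The bytes are already most-significant first: 0xC40506EDDF247A4F.
0xC40506EDDF247A4F = 14124703425038154319.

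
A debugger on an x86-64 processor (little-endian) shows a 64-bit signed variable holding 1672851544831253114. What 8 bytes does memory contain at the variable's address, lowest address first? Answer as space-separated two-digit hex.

1672851544831253114 in hexadecimal, padded to 64 bits, is 0x1737299DEBA15A7A.
Split into bytes (most-significant first): 17 37 29 9D EB A1 5A 7A.
Little-endian: lowest address holds the least-significant byte.
So at ascending addresses the bytes are 7A 5A A1 EB 9D 29 37 17.

7A 5A A1 EB 9D 29 37 17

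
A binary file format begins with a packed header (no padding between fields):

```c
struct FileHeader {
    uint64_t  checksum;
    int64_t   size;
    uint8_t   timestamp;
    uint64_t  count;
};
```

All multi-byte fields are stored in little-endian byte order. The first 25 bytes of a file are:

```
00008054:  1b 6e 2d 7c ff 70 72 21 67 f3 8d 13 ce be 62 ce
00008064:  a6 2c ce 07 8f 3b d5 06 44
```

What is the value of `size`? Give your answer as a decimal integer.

-3575085361878142105

`size` follows `checksum` (8 bytes), so it starts at byte offset 8 and occupies 8 bytes.
Bytes at offsets 8..15: 67 F3 8D 13 CE BE 62 CE.
Little-endian: lowest address holds the least-significant byte.
Reassemble most-significant byte first: CE 62 BE CE 13 8D F3 67 → 0xCE62BECE138DF367.
Top bit is set, so as a signed 64-bit value this is 0xCE62BECE138DF367 − 2^64 = -3575085361878142105.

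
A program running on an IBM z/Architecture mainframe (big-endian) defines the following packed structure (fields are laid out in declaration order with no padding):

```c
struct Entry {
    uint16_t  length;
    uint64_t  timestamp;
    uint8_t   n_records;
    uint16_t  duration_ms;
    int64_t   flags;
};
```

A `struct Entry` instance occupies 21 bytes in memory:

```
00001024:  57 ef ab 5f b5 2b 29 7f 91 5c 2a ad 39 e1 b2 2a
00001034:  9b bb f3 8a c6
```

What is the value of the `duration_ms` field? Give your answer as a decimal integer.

`duration_ms` follows `length` (2 B), `timestamp` (8 B), `n_records` (1 B), so it starts at offset 2 + 8 + 1 = 11 and occupies 2 bytes.
Bytes at offsets 11..12: AD 39.
Big-endian: lowest address holds the most-significant byte.
The bytes are already most-significant first: 0xAD39.
0xAD39 = 44345.

44345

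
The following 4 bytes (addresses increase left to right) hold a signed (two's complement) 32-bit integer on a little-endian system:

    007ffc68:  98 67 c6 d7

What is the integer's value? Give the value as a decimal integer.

-674863208

In little-endian order the low byte comes first in memory.
Reassemble most-significant byte first: D7 C6 67 98 → 0xD7C66798.
Top bit is set, so as a signed 32-bit value this is 0xD7C66798 − 2^32 = -674863208.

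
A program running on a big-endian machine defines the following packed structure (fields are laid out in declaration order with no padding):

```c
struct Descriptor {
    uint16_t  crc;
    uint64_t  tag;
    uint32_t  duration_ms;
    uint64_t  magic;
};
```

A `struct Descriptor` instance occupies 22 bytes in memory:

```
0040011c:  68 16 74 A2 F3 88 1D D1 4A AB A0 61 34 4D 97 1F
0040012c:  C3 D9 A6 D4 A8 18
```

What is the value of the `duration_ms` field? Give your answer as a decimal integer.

`duration_ms` follows `crc` (2 B), `tag` (8 B), so it starts at offset 2 + 8 = 10 and occupies 4 bytes.
Bytes at offsets 10..13: A0 61 34 4D.
Big-endian stores the most-significant byte at the lowest address.
The bytes are already most-significant first: 0xA061344D.
0xA061344D = 2690724941.

2690724941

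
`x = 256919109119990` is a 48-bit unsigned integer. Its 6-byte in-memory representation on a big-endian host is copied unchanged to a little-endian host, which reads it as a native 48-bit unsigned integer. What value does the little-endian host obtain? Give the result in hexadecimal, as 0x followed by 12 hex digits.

0xF62F3CA4AAE9

256919109119990 in 48-bit hexadecimal is 0xE9AAA43C2FF6.
Stored big-endian, the bytes at ascending addresses are E9 AA A4 3C 2F F6.
Read back as little-endian, the first byte is least significant, giving 0xF62F3CA4AAE9.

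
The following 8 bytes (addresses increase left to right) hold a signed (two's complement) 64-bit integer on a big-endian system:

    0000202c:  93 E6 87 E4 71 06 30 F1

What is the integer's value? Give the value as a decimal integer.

-7789389090272169743

Big-endian stores the most-significant byte at the lowest address.
The bytes are already most-significant first: 0x93E687E4710630F1.
Top bit is set, so as a signed 64-bit value this is 0x93E687E4710630F1 − 2^64 = -7789389090272169743.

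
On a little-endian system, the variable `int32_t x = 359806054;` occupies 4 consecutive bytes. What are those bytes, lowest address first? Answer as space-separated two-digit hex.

66 34 72 15

359806054 in hexadecimal, padded to 32 bits, is 0x15723466.
Split into bytes (most-significant first): 15 72 34 66.
In little-endian order the low byte comes first in memory.
So at ascending addresses the bytes are 66 34 72 15.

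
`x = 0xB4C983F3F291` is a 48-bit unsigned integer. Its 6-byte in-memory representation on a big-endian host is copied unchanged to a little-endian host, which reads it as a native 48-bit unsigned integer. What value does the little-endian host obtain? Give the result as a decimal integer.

160472653613492

Stored big-endian, the bytes at ascending addresses are B4 C9 83 F3 F2 91.
Read back as little-endian, the first byte is least significant, giving 0x91F2F383C9B4.
0x91F2F383C9B4 = 160472653613492.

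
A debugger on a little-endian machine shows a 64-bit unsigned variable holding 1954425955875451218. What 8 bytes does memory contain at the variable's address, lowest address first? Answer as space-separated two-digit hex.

52 71 C2 47 0D 84 1F 1B

1954425955875451218 in hexadecimal, padded to 64 bits, is 0x1B1F840D47C27152.
Split into bytes (most-significant first): 1B 1F 84 0D 47 C2 71 52.
Little-endian: lowest address holds the least-significant byte.
So at ascending addresses the bytes are 52 71 C2 47 0D 84 1F 1B.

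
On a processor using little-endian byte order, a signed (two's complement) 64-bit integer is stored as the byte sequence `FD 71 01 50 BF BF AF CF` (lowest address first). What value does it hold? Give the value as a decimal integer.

-3481353158532173315

Little-endian: lowest address holds the least-significant byte.
Reassemble most-significant byte first: CF AF BF BF 50 01 71 FD → 0xCFAFBFBF500171FD.
Top bit is set, so as a signed 64-bit value this is 0xCFAFBFBF500171FD − 2^64 = -3481353158532173315.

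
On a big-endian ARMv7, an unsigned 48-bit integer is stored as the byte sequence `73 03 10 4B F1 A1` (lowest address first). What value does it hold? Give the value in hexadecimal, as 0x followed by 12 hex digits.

In big-endian order the high byte comes first in memory.
The bytes are already most-significant first: 0x7303104BF1A1.

0x7303104BF1A1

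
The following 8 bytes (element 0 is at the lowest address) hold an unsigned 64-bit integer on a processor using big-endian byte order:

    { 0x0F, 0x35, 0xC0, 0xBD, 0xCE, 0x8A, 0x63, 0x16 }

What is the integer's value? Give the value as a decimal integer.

In big-endian order the high byte comes first in memory.
The bytes are already most-significant first: 0x0F35C0BDCE8A6316.
0x0F35C0BDCE8A6316 = 1095994005781111574.

1095994005781111574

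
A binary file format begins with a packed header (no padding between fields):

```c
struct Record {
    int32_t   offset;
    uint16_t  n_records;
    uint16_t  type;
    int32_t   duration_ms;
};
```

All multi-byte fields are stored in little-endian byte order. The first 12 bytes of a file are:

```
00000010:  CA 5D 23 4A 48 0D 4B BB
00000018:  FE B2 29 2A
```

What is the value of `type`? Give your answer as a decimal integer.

`type` follows `offset` (4 B), `n_records` (2 B), so it starts at offset 4 + 2 = 6 and occupies 2 bytes.
Bytes at offsets 6..7: 4B BB.
Little-endian stores the least-significant byte at the lowest address.
Reassemble most-significant byte first: BB 4B → 0xBB4B.
0xBB4B = 47947.

47947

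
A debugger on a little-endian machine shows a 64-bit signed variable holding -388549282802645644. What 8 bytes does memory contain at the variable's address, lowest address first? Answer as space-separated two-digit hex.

74 C5 D0 64 7C 98 9B FA

Two's complement of -388549282802645644 in 64 bits: 388549282802645644 = 0x056467839B2F3A8C; invert → 0xFA9B987C64D0C573; add 1 → 0xFA9B987C64D0C574.
Split into bytes (most-significant first): FA 9B 98 7C 64 D0 C5 74.
In little-endian order the low byte comes first in memory.
So at ascending addresses the bytes are 74 C5 D0 64 7C 98 9B FA.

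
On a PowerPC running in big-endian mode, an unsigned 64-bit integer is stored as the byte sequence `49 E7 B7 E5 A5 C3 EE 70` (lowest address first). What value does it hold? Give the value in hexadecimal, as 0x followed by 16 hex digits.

0x49E7B7E5A5C3EE70

Big-endian: lowest address holds the most-significant byte.
The bytes are already most-significant first: 0x49E7B7E5A5C3EE70.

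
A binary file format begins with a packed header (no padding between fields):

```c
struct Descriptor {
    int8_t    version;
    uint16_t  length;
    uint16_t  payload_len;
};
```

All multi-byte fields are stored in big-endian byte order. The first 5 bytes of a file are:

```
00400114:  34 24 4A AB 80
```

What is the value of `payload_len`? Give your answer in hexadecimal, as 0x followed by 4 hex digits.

`payload_len` follows `version` (1 B), `length` (2 B), so it starts at offset 1 + 2 = 3 and occupies 2 bytes.
Bytes at offsets 3..4: AB 80.
Big-endian stores the most-significant byte at the lowest address.
The bytes are already most-significant first: 0xAB80.

0xAB80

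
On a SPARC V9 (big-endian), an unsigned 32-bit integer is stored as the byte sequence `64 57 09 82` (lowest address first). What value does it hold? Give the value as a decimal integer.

Big-endian stores the most-significant byte at the lowest address.
The bytes are already most-significant first: 0x64570982.
0x64570982 = 1683425666.

1683425666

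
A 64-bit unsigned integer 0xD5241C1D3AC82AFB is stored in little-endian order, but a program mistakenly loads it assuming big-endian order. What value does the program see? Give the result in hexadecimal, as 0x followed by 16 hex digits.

0xFB2AC83A1D1C24D5

Stored little-endian, the bytes at ascending addresses are FB 2A C8 3A 1D 1C 24 D5.
Read back as big-endian, the last byte is least significant, giving 0xFB2AC83A1D1C24D5.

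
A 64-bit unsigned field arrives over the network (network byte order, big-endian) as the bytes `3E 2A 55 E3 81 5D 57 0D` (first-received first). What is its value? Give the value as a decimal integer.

4479487214989694733

Big-endian stores the most-significant byte at the lowest address.
The bytes are already most-significant first: 0x3E2A55E3815D570D.
0x3E2A55E3815D570D = 4479487214989694733.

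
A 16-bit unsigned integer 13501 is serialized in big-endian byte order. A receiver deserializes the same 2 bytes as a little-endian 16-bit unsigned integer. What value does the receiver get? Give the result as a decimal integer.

48436

13501 in 16-bit hexadecimal is 0x34BD.
Stored big-endian, the bytes at ascending addresses are 34 BD.
Read back as little-endian, the first byte is least significant, giving 0xBD34.
0xBD34 = 48436.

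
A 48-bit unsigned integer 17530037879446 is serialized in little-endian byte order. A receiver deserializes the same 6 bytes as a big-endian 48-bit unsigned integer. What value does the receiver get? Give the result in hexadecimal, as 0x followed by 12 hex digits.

17530037879446 in 48-bit hexadecimal is 0x0FF187AE4296.
Stored little-endian, the bytes at ascending addresses are 96 42 AE 87 F1 0F.
Read back as big-endian, the last byte is least significant, giving 0x9642AE87F10F.

0x9642AE87F10F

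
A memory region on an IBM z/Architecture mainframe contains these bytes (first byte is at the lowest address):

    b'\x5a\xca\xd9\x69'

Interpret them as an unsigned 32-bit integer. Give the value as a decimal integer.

1523243369

Big-endian stores the most-significant byte at the lowest address.
The bytes are already most-significant first: 0x5ACAD969.
0x5ACAD969 = 1523243369.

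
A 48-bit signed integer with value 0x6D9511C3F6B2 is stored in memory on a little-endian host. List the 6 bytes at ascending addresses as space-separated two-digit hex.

B2 F6 C3 11 95 6D

Split into bytes (most-significant first): 6D 95 11 C3 F6 B2.
Little-endian stores the least-significant byte at the lowest address.
So at ascending addresses the bytes are B2 F6 C3 11 95 6D.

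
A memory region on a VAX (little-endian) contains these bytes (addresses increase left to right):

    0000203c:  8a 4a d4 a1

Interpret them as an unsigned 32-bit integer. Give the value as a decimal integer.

Little-endian stores the least-significant byte at the lowest address.
Reassemble most-significant byte first: A1 D4 4A 8A → 0xA1D44A8A.
0xA1D44A8A = 2715044490.

2715044490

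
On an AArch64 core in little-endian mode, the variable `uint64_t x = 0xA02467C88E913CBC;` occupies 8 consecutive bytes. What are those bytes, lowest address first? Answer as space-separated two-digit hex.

Split into bytes (most-significant first): A0 24 67 C8 8E 91 3C BC.
Little-endian: lowest address holds the least-significant byte.
So at ascending addresses the bytes are BC 3C 91 8E C8 67 24 A0.

BC 3C 91 8E C8 67 24 A0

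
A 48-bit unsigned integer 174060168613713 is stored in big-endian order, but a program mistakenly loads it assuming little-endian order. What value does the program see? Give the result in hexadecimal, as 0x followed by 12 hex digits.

174060168613713 in 48-bit hexadecimal is 0x9E4E8A850F51.
Stored big-endian, the bytes at ascending addresses are 9E 4E 8A 85 0F 51.
Read back as little-endian, the first byte is least significant, giving 0x510F858A4E9E.

0x510F858A4E9E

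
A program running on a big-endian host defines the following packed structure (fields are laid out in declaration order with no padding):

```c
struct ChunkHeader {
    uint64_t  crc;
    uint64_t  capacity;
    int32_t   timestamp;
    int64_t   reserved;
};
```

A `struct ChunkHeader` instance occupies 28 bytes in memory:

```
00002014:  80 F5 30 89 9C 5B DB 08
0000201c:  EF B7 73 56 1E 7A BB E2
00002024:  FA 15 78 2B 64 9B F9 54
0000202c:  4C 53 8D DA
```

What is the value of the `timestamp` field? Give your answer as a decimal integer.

`timestamp` follows `crc` (8 B), `capacity` (8 B), so it starts at offset 8 + 8 = 16 and occupies 4 bytes.
Bytes at offsets 16..19: FA 15 78 2B.
Big-endian stores the most-significant byte at the lowest address.
The bytes are already most-significant first: 0xFA15782B.
Top bit is set, so as a signed 32-bit value this is 0xFA15782B − 2^32 = -99256277.

-99256277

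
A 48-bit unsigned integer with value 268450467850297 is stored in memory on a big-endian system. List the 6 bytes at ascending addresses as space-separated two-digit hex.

F4 27 7E C6 A8 39

268450467850297 in hexadecimal, padded to 48 bits, is 0xF4277EC6A839.
Split into bytes (most-significant first): F4 27 7E C6 A8 39.
In big-endian order the high byte comes first in memory.
So the memory order matches the most-significant-first order: F4 27 7E C6 A8 39.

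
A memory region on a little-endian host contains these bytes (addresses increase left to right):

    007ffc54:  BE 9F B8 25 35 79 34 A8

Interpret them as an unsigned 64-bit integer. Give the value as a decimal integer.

12120445766333931454

Little-endian: lowest address holds the least-significant byte.
Reassemble most-significant byte first: A8 34 79 35 25 B8 9F BE → 0xA834793525B89FBE.
0xA834793525B89FBE = 12120445766333931454.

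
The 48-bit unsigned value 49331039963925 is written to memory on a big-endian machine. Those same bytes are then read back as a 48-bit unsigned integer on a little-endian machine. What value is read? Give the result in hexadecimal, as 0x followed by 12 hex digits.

0x150B1DC7DD2C

49331039963925 in 48-bit hexadecimal is 0x2CDDC71D0B15.
Stored big-endian, the bytes at ascending addresses are 2C DD C7 1D 0B 15.
Read back as little-endian, the first byte is least significant, giving 0x150B1DC7DD2C.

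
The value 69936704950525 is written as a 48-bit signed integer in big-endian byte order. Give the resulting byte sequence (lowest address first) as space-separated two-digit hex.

69936704950525 in hexadecimal, padded to 48 bits, is 0x3F9B687490FD.
Split into bytes (most-significant first): 3F 9B 68 74 90 FD.
Big-endian stores the most-significant byte at the lowest address.
So the memory order matches the most-significant-first order: 3F 9B 68 74 90 FD.

3F 9B 68 74 90 FD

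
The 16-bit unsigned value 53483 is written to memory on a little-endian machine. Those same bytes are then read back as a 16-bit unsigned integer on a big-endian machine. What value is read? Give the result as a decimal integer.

53483 in 16-bit hexadecimal is 0xD0EB.
Stored little-endian, the bytes at ascending addresses are EB D0.
Read back as big-endian, the last byte is least significant, giving 0xEBD0.
0xEBD0 = 60368.

60368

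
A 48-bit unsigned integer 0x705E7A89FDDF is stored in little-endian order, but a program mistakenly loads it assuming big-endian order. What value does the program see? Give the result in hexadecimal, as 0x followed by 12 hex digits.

Stored little-endian, the bytes at ascending addresses are DF FD 89 7A 5E 70.
Read back as big-endian, the last byte is least significant, giving 0xDFFD897A5E70.

0xDFFD897A5E70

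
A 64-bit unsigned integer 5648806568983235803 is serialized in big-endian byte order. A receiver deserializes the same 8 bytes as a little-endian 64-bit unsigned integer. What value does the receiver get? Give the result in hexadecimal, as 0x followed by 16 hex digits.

0xDB8C2355A597644E

5648806568983235803 in 64-bit hexadecimal is 0x4E6497A555238CDB.
Stored big-endian, the bytes at ascending addresses are 4E 64 97 A5 55 23 8C DB.
Read back as little-endian, the first byte is least significant, giving 0xDB8C2355A597644E.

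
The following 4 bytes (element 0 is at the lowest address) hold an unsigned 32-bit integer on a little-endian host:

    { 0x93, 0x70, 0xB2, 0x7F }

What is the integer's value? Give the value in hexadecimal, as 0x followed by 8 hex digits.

0x7FB27093

In little-endian order the low byte comes first in memory.
Reassemble most-significant byte first: 7F B2 70 93 → 0x7FB27093.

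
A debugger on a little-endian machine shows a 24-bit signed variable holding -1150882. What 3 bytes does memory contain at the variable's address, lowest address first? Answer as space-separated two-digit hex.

Two's complement of -1150882 in 24 bits: 1150882 = 0x118FA2; invert → 0xEE705D; add 1 → 0xEE705E.
Split into bytes (most-significant first): EE 70 5E.
Little-endian stores the least-significant byte at the lowest address.
So at ascending addresses the bytes are 5E 70 EE.

5E 70 EE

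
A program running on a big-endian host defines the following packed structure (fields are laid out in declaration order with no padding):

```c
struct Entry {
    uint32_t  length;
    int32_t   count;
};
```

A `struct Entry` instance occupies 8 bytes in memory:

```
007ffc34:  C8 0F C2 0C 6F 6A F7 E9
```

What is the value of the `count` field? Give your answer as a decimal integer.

`count` follows `length` (4 bytes), so it starts at byte offset 4 and occupies 4 bytes.
Bytes at offsets 4..7: 6F 6A F7 E9.
Big-endian: lowest address holds the most-significant byte.
The bytes are already most-significant first: 0x6F6AF7E9.
0x6F6AF7E9 = 1869281257.

1869281257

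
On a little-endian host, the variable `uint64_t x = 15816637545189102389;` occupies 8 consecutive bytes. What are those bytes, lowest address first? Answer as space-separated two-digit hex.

15816637545189102389 in hexadecimal, padded to 64 bits, is 0xDB7FFC0C161A5335.
Split into bytes (most-significant first): DB 7F FC 0C 16 1A 53 35.
In little-endian order the low byte comes first in memory.
So at ascending addresses the bytes are 35 53 1A 16 0C FC 7F DB.

35 53 1A 16 0C FC 7F DB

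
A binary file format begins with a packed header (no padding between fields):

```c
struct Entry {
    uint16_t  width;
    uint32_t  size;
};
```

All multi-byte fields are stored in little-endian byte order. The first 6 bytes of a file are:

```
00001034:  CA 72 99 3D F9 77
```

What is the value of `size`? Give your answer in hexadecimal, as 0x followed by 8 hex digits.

`size` follows `width` (2 bytes), so it starts at byte offset 2 and occupies 4 bytes.
Bytes at offsets 2..5: 99 3D F9 77.
In little-endian order the low byte comes first in memory.
Reassemble most-significant byte first: 77 F9 3D 99 → 0x77F93D99.

0x77F93D99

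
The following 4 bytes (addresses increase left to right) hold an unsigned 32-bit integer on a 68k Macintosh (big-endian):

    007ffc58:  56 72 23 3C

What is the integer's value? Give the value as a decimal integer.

In big-endian order the high byte comes first in memory.
The bytes are already most-significant first: 0x5672233C.
0x5672233C = 1450320700.

1450320700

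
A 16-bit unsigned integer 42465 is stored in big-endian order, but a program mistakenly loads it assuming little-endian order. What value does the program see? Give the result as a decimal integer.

42465 in 16-bit hexadecimal is 0xA5E1.
Stored big-endian, the bytes at ascending addresses are A5 E1.
Read back as little-endian, the first byte is least significant, giving 0xE1A5.
0xE1A5 = 57765.

57765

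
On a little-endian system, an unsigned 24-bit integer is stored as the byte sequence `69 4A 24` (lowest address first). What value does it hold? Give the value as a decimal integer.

2378345

Little-endian: lowest address holds the least-significant byte.
Reassemble most-significant byte first: 24 4A 69 → 0x244A69.
0x244A69 = 2378345.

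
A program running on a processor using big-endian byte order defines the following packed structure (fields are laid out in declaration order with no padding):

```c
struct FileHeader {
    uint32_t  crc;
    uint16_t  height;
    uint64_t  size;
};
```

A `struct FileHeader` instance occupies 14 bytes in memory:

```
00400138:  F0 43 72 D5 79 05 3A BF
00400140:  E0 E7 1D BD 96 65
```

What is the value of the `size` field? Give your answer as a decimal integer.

`size` follows `crc` (4 B), `height` (2 B), so it starts at offset 4 + 2 = 6 and occupies 8 bytes.
Bytes at offsets 6..13: 3A BF E0 E7 1D BD 96 65.
Big-endian stores the most-significant byte at the lowest address.
The bytes are already most-significant first: 0x3ABFE0E71DBD9665.
0x3ABFE0E71DBD9665 = 4233349457992586853.

4233349457992586853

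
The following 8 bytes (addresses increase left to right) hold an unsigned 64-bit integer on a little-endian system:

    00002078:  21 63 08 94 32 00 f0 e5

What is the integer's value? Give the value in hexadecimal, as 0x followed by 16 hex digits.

0xE5F0003294086321

In little-endian order the low byte comes first in memory.
Reassemble most-significant byte first: E5 F0 00 32 94 08 63 21 → 0xE5F0003294086321.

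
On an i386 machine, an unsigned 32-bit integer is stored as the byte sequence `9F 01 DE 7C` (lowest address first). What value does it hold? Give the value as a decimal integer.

2094924191

Little-endian stores the least-significant byte at the lowest address.
Reassemble most-significant byte first: 7C DE 01 9F → 0x7CDE019F.
0x7CDE019F = 2094924191.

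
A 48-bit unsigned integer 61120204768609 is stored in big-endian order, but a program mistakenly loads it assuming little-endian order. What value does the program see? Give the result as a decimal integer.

106674516432439

61120204768609 in 48-bit hexadecimal is 0x3796A8180561.
Stored big-endian, the bytes at ascending addresses are 37 96 A8 18 05 61.
Read back as little-endian, the first byte is least significant, giving 0x610518A89637.
0x610518A89637 = 106674516432439.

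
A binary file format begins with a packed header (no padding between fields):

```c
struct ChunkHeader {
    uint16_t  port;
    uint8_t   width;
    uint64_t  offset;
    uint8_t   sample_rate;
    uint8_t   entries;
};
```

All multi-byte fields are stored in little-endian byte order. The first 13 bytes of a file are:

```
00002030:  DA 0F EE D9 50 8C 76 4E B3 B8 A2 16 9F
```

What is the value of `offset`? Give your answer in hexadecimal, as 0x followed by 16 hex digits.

`offset` follows `port` (2 B), `width` (1 B), so it starts at offset 2 + 1 = 3 and occupies 8 bytes.
Bytes at offsets 3..10: D9 50 8C 76 4E B3 B8 A2.
Little-endian: lowest address holds the least-significant byte.
Reassemble most-significant byte first: A2 B8 B3 4E 76 8C 50 D9 → 0xA2B8B34E768C50D9.

0xA2B8B34E768C50D9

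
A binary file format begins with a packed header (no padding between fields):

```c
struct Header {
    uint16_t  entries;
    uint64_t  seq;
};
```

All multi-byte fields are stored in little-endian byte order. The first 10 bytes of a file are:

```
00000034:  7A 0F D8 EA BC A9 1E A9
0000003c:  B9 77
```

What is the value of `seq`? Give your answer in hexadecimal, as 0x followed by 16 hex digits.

`seq` follows `entries` (2 bytes), so it starts at byte offset 2 and occupies 8 bytes.
Bytes at offsets 2..9: D8 EA BC A9 1E A9 B9 77.
Little-endian stores the least-significant byte at the lowest address.
Reassemble most-significant byte first: 77 B9 A9 1E A9 BC EA D8 → 0x77B9A91EA9BCEAD8.

0x77B9A91EA9BCEAD8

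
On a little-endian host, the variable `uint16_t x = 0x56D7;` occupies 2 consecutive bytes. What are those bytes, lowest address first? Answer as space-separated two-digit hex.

D7 56

Split into bytes (most-significant first): 56 D7.
Little-endian stores the least-significant byte at the lowest address.
So at ascending addresses the bytes are D7 56.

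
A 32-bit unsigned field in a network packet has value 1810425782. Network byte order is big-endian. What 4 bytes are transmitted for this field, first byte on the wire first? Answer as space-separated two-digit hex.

6B E8 E7 B6

1810425782 in hexadecimal, padded to 32 bits, is 0x6BE8E7B6.
Split into bytes (most-significant first): 6B E8 E7 B6.
In big-endian order the high byte comes first in memory.
So the memory order matches the most-significant-first order: 6B E8 E7 B6.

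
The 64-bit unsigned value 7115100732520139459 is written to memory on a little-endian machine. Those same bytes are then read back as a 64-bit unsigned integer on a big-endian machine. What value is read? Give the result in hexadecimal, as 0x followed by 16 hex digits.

7115100732520139459 in 64-bit hexadecimal is 0x62BDEA6B36FC0AC3.
Stored little-endian, the bytes at ascending addresses are C3 0A FC 36 6B EA BD 62.
Read back as big-endian, the last byte is least significant, giving 0xC30AFC366BEABD62.

0xC30AFC366BEABD62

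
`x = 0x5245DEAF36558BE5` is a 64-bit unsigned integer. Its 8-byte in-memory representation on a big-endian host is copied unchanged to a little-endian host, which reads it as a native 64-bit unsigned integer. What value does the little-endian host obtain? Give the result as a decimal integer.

16540407749815453010

Stored big-endian, the bytes at ascending addresses are 52 45 DE AF 36 55 8B E5.
Read back as little-endian, the first byte is least significant, giving 0xE58B5536AFDE4552.
0xE58B5536AFDE4552 = 16540407749815453010.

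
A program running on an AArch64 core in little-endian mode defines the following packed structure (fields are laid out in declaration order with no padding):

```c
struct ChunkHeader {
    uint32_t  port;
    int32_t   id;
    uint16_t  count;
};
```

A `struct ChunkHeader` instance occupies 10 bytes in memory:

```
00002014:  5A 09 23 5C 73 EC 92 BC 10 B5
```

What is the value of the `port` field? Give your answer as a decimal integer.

1545800026

`port` is the first field, at byte offset 0, occupying 4 bytes.
Bytes at offsets 0..3: 5A 09 23 5C.
In little-endian order the low byte comes first in memory.
Reassemble most-significant byte first: 5C 23 09 5A → 0x5C23095A.
0x5C23095A = 1545800026.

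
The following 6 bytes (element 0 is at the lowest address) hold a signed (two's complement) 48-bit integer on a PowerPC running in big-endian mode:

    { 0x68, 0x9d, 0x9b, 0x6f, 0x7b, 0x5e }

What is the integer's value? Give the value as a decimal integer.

In big-endian order the high byte comes first in memory.
The bytes are already most-significant first: 0x689D9B6F7B5E.
0x689D9B6F7B5E = 115026126928734.

115026126928734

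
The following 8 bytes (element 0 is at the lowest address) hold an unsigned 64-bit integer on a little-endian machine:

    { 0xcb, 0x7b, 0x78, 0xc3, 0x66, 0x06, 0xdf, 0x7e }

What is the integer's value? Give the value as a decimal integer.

9142032807021280203

Little-endian: lowest address holds the least-significant byte.
Reassemble most-significant byte first: 7E DF 06 66 C3 78 7B CB → 0x7EDF0666C3787BCB.
0x7EDF0666C3787BCB = 9142032807021280203.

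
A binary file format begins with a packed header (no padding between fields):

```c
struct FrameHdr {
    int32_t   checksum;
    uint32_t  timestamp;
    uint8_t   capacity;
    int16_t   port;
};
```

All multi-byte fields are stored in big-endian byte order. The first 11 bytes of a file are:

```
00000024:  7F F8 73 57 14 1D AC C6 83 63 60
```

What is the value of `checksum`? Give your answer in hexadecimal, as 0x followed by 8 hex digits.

0x7FF87357

`checksum` is the first field, at byte offset 0, occupying 4 bytes.
Bytes at offsets 0..3: 7F F8 73 57.
Big-endian: lowest address holds the most-significant byte.
The bytes are already most-significant first: 0x7FF87357.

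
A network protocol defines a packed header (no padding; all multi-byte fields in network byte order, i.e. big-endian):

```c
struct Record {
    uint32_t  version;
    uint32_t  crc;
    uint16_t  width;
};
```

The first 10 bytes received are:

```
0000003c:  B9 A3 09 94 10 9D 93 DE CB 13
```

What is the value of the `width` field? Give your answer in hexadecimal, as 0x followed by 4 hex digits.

`width` follows `version` (4 B), `crc` (4 B), so it starts at offset 4 + 4 = 8 and occupies 2 bytes.
Bytes at offsets 8..9: CB 13.
In big-endian order the high byte comes first in memory.
The bytes are already most-significant first: 0xCB13.

0xCB13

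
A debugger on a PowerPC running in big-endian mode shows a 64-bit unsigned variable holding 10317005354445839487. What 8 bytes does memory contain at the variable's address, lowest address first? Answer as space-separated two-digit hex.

8F 2D 5D B5 41 8C 1C 7F

10317005354445839487 in hexadecimal, padded to 64 bits, is 0x8F2D5DB5418C1C7F.
Split into bytes (most-significant first): 8F 2D 5D B5 41 8C 1C 7F.
Big-endian: lowest address holds the most-significant byte.
So the memory order matches the most-significant-first order: 8F 2D 5D B5 41 8C 1C 7F.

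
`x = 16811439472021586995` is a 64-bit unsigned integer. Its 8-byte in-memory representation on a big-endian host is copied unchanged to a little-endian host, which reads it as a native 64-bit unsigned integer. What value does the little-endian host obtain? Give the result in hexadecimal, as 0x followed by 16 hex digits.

0x33C4D304213B4EE9

16811439472021586995 in 64-bit hexadecimal is 0xE94E3B2104D3C433.
Stored big-endian, the bytes at ascending addresses are E9 4E 3B 21 04 D3 C4 33.
Read back as little-endian, the first byte is least significant, giving 0x33C4D304213B4EE9.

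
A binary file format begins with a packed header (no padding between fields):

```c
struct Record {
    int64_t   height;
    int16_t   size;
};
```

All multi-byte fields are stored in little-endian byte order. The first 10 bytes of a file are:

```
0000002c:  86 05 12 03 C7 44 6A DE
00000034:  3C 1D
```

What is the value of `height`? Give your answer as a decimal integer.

-2420046228217526906

`height` is the first field, at byte offset 0, occupying 8 bytes.
Bytes at offsets 0..7: 86 05 12 03 C7 44 6A DE.
Little-endian stores the least-significant byte at the lowest address.
Reassemble most-significant byte first: DE 6A 44 C7 03 12 05 86 → 0xDE6A44C703120586.
Top bit is set, so as a signed 64-bit value this is 0xDE6A44C703120586 − 2^64 = -2420046228217526906.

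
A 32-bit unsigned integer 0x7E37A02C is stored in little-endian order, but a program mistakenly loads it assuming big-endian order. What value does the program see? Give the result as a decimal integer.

Stored little-endian, the bytes at ascending addresses are 2C A0 37 7E.
Read back as big-endian, the last byte is least significant, giving 0x2CA0377E.
0x2CA0377E = 748697470.

748697470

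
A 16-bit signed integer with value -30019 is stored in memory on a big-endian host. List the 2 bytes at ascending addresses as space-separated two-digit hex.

8A BD

Two's complement of -30019 in 16 bits: 30019 = 0x7543; invert → 0x8ABC; add 1 → 0x8ABD.
Split into bytes (most-significant first): 8A BD.
Big-endian: lowest address holds the most-significant byte.
So the memory order matches the most-significant-first order: 8A BD.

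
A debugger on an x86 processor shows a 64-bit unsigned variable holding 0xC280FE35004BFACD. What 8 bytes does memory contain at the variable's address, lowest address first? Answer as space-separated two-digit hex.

Split into bytes (most-significant first): C2 80 FE 35 00 4B FA CD.
Little-endian: lowest address holds the least-significant byte.
So at ascending addresses the bytes are CD FA 4B 00 35 FE 80 C2.

CD FA 4B 00 35 FE 80 C2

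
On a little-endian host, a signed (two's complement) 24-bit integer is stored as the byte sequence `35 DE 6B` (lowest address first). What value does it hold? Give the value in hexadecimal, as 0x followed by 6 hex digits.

0x6BDE35

Little-endian: lowest address holds the least-significant byte.
Reassemble most-significant byte first: 6B DE 35 → 0x6BDE35.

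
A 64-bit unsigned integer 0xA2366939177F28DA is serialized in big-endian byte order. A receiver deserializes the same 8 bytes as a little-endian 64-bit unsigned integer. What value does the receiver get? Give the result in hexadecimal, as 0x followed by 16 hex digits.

Stored big-endian, the bytes at ascending addresses are A2 36 69 39 17 7F 28 DA.
Read back as little-endian, the first byte is least significant, giving 0xDA287F17396936A2.

0xDA287F17396936A2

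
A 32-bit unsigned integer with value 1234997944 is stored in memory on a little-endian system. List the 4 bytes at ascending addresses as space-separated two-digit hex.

B8 92 9C 49

1234997944 in hexadecimal, padded to 32 bits, is 0x499C92B8.
Split into bytes (most-significant first): 49 9C 92 B8.
Little-endian: lowest address holds the least-significant byte.
So at ascending addresses the bytes are B8 92 9C 49.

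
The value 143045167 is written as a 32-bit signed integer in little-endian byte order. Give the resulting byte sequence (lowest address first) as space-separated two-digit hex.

2F B2 86 08

143045167 in hexadecimal, padded to 32 bits, is 0x0886B22F.
Split into bytes (most-significant first): 08 86 B2 2F.
In little-endian order the low byte comes first in memory.
So at ascending addresses the bytes are 2F B2 86 08.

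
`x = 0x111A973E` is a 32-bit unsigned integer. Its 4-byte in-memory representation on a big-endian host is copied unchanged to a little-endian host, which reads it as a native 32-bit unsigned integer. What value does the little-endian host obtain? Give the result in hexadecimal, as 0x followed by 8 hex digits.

0x3E971A11

Stored big-endian, the bytes at ascending addresses are 11 1A 97 3E.
Read back as little-endian, the first byte is least significant, giving 0x3E971A11.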